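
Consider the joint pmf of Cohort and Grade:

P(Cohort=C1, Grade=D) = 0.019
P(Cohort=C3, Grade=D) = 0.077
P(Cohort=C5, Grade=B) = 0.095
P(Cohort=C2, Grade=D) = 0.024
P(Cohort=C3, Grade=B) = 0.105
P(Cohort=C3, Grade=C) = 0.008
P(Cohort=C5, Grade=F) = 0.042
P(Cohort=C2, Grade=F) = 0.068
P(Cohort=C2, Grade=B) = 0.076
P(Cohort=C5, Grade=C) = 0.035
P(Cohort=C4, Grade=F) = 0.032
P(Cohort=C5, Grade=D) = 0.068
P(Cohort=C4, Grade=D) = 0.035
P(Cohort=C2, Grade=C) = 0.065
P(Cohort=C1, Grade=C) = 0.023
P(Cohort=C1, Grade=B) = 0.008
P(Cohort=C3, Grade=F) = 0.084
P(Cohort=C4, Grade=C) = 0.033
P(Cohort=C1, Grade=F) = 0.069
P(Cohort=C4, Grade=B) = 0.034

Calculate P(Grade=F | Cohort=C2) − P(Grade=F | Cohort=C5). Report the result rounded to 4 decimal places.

0.1168

P(Cohort=C2) = 0.076 + 0.065 + 0.024 + 0.068 = 0.233; P(Grade=F | Cohort=C2) = 0.068/0.233 = 0.29185.
P(Cohort=C5) = 0.095 + 0.035 + 0.068 + 0.042 = 0.240; P(Grade=F | Cohort=C5) = 0.042/0.240 = 0.17500.
Difference = 0.1168.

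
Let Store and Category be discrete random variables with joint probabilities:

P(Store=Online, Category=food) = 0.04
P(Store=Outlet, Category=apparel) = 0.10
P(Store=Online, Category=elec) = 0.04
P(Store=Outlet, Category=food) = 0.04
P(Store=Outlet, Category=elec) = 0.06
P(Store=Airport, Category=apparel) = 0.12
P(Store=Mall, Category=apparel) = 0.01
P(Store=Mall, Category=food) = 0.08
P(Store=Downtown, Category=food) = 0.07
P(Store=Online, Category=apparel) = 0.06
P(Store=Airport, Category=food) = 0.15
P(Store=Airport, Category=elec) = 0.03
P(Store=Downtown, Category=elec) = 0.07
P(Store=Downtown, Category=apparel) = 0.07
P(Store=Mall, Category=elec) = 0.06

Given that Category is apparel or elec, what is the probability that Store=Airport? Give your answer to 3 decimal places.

0.242

P(Category=apparel) = 0.07 + 0.01 + 0.12 + 0.10 + 0.06 = 0.36.
P(Category=elec) = 0.07 + 0.06 + 0.03 + 0.06 + 0.04 = 0.26.
P(Category ∈ {apparel, elec}) = 0.36 + 0.26 = 0.62; P(Store=Airport, Category ∈ {apparel, elec}) = 0.12 + 0.03 = 0.15.
P(Store=Airport | Category ∈ {apparel, elec}) = 0.15/0.62 = 0.242.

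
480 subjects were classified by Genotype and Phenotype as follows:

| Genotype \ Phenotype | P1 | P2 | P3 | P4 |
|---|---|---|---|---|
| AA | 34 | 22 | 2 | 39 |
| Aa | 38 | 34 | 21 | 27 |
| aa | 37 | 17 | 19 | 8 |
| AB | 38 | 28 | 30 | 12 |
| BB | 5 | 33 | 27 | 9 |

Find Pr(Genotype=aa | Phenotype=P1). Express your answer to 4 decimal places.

Total with Phenotype=P1: 34 + 38 + 37 + 38 + 5 = 152.
P(Genotype=aa | Phenotype=P1) = 37/152 = 0.2434.

0.2434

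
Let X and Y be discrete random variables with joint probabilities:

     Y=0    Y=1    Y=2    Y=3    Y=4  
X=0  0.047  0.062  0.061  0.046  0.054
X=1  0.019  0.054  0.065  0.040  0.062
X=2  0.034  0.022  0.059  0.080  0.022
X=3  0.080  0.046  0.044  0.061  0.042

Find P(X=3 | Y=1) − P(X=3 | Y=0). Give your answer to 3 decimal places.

P(Y=1) = 0.062 + 0.054 + 0.022 + 0.046 = 0.184; P(X=3 | Y=1) = 0.046/0.184 = 0.2500.
P(Y=0) = 0.047 + 0.019 + 0.034 + 0.080 = 0.180; P(X=3 | Y=0) = 0.080/0.180 = 0.4444.
Difference = -0.194.

-0.194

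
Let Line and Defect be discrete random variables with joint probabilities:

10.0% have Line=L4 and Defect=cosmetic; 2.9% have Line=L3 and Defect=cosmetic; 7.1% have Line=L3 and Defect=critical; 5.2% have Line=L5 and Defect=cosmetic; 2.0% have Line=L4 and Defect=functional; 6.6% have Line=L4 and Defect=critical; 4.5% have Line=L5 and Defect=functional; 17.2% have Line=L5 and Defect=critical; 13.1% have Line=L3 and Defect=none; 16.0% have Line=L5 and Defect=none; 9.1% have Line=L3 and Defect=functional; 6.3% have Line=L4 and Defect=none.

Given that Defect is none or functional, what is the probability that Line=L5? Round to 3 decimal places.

0.402

P(Defect=none) = 0.131 + 0.063 + 0.160 = 0.354.
P(Defect=functional) = 0.091 + 0.020 + 0.045 = 0.156.
P(Defect ∈ {none, functional}) = 0.354 + 0.156 = 0.510; P(Line=L5, Defect ∈ {none, functional}) = 0.160 + 0.045 = 0.205.
P(Line=L5 | Defect ∈ {none, functional}) = 0.205/0.510 = 0.402.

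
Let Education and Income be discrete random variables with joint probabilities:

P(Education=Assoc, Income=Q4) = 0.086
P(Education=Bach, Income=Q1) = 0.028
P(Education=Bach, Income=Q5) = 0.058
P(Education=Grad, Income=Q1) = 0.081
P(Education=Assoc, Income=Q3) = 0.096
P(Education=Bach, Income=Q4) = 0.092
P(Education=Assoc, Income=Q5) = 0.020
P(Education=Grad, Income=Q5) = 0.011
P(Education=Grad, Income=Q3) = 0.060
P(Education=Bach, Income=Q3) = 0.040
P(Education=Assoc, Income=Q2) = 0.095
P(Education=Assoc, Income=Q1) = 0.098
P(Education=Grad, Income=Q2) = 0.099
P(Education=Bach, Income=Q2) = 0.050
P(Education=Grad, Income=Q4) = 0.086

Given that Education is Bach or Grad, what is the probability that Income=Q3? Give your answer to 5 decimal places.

P(Education=Bach) = 0.028 + 0.050 + 0.040 + 0.092 + 0.058 = 0.268.
P(Education=Grad) = 0.081 + 0.099 + 0.060 + 0.086 + 0.011 = 0.337.
P(Education ∈ {Bach, Grad}) = 0.268 + 0.337 = 0.605; P(Income=Q3, Education ∈ {Bach, Grad}) = 0.040 + 0.060 = 0.100.
P(Income=Q3 | Education ∈ {Bach, Grad}) = 0.100/0.605 = 0.16529.

0.16529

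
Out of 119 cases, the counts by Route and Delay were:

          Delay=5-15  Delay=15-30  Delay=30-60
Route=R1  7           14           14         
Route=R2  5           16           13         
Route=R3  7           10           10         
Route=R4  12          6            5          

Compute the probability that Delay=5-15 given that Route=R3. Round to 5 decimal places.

0.25926

Total with Route=R3: 7 + 10 + 10 = 27.
P(Delay=5-15 | Route=R3) = 7/27 = 0.25926.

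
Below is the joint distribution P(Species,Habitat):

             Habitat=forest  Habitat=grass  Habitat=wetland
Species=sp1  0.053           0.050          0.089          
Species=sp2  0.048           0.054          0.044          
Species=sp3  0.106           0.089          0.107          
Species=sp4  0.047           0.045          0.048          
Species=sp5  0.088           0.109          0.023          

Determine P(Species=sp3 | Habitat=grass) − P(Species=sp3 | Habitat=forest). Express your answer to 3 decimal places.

-0.053

P(Habitat=grass) = 0.050 + 0.054 + 0.089 + 0.045 + 0.109 = 0.347; P(Species=sp3 | Habitat=grass) = 0.089/0.347 = 0.2565.
P(Habitat=forest) = 0.053 + 0.048 + 0.106 + 0.047 + 0.088 = 0.342; P(Species=sp3 | Habitat=forest) = 0.106/0.342 = 0.3099.
Difference = -0.053.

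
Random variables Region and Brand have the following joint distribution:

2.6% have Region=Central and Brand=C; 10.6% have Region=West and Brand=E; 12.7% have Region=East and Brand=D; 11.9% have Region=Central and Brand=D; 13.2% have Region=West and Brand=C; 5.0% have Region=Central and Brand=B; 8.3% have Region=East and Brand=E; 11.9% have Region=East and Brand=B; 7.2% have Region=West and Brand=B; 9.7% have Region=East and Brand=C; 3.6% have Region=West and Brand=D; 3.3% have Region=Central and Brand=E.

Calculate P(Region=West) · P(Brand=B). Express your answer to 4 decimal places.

0.0834

P(Region=West) = 0.072 + 0.132 + 0.036 + 0.106 = 0.346.
P(Brand=B) = 0.119 + 0.072 + 0.050 = 0.241.
Product: 0.346 × 0.241 = 0.0834.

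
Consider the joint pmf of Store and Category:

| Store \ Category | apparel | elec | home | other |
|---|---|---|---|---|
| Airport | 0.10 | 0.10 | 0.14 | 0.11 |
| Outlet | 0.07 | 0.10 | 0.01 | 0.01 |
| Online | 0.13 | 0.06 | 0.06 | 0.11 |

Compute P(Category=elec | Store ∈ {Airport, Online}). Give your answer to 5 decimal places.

P(Store=Airport) = 0.10 + 0.10 + 0.14 + 0.11 = 0.45.
P(Store=Online) = 0.13 + 0.06 + 0.06 + 0.11 = 0.36.
P(Store ∈ {Airport, Online}) = 0.45 + 0.36 = 0.81; P(Category=elec, Store ∈ {Airport, Online}) = 0.10 + 0.06 = 0.16.
P(Category=elec | Store ∈ {Airport, Online}) = 0.16/0.81 = 0.19753.

0.19753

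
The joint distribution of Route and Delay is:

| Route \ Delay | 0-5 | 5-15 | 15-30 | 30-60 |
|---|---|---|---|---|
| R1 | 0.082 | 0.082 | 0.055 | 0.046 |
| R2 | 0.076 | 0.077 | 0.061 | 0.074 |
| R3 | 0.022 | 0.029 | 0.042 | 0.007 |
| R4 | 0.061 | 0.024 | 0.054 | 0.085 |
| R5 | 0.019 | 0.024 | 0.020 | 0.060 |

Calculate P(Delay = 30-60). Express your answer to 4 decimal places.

P(Delay=30-60) = 0.046 + 0.074 + 0.007 + 0.085 + 0.060 = 0.272.

0.2720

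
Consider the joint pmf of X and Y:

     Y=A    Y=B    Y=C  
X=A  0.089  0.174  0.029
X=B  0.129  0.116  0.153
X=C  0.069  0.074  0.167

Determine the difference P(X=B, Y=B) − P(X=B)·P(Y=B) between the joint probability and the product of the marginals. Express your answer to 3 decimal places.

-0.029

P(X=B) = 0.129 + 0.116 + 0.153 = 0.398.
P(Y=B) = 0.174 + 0.116 + 0.074 = 0.364.
P(X=B, Y=B) − P(X=B)P(Y=B) = 0.116 − 0.398×0.364 = -0.029.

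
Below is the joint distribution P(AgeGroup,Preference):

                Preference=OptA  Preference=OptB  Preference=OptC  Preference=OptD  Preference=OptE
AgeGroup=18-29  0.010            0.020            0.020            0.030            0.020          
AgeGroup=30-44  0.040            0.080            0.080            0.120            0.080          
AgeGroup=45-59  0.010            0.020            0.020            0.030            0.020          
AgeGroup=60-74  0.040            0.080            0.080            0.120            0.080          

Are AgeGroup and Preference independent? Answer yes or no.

Every cell satisfies P(AgeGroup,Preference) = P(AgeGroup)·P(Preference). For instance P(AgeGroup=30-44) = 0.400, P(Preference=OptA) = 0.100, and 0.400×0.100 = 0.040 matches the joint entry. So AgeGroup and Preference are independent.

yes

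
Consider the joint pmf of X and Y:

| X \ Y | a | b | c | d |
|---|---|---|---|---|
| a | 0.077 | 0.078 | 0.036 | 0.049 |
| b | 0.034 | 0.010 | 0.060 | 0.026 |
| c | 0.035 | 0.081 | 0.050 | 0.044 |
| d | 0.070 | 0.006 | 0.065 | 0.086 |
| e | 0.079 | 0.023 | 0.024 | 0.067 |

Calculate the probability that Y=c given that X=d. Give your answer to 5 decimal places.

P(X=d) = 0.070 + 0.006 + 0.065 + 0.086 = 0.227.
P(Y=c | X=d) = 0.065/0.227 = 0.28634.

0.28634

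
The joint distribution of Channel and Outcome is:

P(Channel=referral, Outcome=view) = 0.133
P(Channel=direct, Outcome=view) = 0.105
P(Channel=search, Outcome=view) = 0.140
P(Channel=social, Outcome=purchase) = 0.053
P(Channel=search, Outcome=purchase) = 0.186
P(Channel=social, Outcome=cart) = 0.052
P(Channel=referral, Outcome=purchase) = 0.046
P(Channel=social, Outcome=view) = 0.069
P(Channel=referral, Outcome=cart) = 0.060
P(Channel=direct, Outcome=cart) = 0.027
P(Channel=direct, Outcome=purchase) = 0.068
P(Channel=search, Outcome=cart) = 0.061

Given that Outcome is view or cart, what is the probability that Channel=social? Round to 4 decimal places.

0.1870

P(Outcome=view) = 0.140 + 0.069 + 0.105 + 0.133 = 0.447.
P(Outcome=cart) = 0.061 + 0.052 + 0.027 + 0.060 = 0.200.
P(Outcome ∈ {view, cart}) = 0.447 + 0.200 = 0.647; P(Channel=social, Outcome ∈ {view, cart}) = 0.069 + 0.052 = 0.121.
P(Channel=social | Outcome ∈ {view, cart}) = 0.121/0.647 = 0.1870.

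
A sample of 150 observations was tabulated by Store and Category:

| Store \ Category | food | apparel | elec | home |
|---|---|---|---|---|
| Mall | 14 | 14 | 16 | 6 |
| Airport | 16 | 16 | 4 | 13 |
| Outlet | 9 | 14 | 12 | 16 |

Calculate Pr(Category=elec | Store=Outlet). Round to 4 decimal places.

Total with Store=Outlet: 9 + 14 + 12 + 16 = 51.
P(Category=elec | Store=Outlet) = 12/51 = 0.2353.

0.2353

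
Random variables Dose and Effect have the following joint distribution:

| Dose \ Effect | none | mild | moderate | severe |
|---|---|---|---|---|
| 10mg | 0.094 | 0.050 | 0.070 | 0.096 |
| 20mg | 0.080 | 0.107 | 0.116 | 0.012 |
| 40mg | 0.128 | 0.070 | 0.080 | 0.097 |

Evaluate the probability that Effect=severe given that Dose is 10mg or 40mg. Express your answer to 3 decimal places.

0.282

P(Dose=10mg) = 0.094 + 0.050 + 0.070 + 0.096 = 0.310.
P(Dose=40mg) = 0.128 + 0.070 + 0.080 + 0.097 = 0.375.
P(Dose ∈ {10mg, 40mg}) = 0.310 + 0.375 = 0.685; P(Effect=severe, Dose ∈ {10mg, 40mg}) = 0.096 + 0.097 = 0.193.
P(Effect=severe | Dose ∈ {10mg, 40mg}) = 0.193/0.685 = 0.282.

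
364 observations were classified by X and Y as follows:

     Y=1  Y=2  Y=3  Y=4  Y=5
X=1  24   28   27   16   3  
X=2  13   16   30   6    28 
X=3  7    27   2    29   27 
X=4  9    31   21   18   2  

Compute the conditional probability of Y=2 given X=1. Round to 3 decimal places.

0.286

Total with X=1: 24 + 28 + 27 + 16 + 3 = 98.
P(Y=2 | X=1) = 28/98 = 0.286.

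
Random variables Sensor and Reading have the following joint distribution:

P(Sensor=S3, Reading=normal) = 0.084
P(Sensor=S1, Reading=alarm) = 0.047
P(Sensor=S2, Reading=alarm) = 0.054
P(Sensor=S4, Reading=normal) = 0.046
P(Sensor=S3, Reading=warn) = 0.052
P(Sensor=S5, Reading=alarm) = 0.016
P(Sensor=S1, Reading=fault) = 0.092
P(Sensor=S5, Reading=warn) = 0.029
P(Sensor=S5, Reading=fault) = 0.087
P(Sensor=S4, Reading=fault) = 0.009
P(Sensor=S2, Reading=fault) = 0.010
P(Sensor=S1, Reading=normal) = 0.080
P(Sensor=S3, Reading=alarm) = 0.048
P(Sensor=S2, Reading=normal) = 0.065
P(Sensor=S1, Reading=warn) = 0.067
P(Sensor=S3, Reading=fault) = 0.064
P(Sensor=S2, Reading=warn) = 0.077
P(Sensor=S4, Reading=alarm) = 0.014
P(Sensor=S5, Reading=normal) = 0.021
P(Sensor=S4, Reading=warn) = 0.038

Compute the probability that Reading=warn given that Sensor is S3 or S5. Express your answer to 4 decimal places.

0.2020

P(Sensor=S3) = 0.084 + 0.052 + 0.048 + 0.064 = 0.248.
P(Sensor=S5) = 0.021 + 0.029 + 0.016 + 0.087 = 0.153.
P(Sensor ∈ {S3, S5}) = 0.248 + 0.153 = 0.401; P(Reading=warn, Sensor ∈ {S3, S5}) = 0.052 + 0.029 = 0.081.
P(Reading=warn | Sensor ∈ {S3, S5}) = 0.081/0.401 = 0.2020.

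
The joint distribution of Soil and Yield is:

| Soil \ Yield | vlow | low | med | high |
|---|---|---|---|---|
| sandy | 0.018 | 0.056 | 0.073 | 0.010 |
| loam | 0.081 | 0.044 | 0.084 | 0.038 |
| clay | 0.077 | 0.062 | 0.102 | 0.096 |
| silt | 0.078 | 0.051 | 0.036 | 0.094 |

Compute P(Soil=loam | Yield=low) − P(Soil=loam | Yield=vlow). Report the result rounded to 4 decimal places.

-0.1123

P(Yield=low) = 0.056 + 0.044 + 0.062 + 0.051 = 0.213; P(Soil=loam | Yield=low) = 0.044/0.213 = 0.20657.
P(Yield=vlow) = 0.018 + 0.081 + 0.077 + 0.078 = 0.254; P(Soil=loam | Yield=vlow) = 0.081/0.254 = 0.31890.
Difference = -0.1123.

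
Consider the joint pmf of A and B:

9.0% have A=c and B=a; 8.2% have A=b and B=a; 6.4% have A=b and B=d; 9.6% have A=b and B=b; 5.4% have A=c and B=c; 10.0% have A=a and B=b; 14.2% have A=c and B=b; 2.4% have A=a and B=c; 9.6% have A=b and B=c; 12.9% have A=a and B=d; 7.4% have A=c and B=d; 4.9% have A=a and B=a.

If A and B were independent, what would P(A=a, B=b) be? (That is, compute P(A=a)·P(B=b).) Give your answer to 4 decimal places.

P(A=a) = 0.049 + 0.100 + 0.024 + 0.129 = 0.302.
P(B=b) = 0.100 + 0.096 + 0.142 = 0.338.
Product: 0.302 × 0.338 = 0.1021.

0.1021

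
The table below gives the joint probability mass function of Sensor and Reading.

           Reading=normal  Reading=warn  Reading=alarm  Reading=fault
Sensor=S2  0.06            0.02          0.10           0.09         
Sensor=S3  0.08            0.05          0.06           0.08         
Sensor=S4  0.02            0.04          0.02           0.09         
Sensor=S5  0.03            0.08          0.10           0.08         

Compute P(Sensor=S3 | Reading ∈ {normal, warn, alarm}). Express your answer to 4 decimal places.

0.2879

P(Reading=normal) = 0.06 + 0.08 + 0.02 + 0.03 = 0.19.
P(Reading=warn) = 0.02 + 0.05 + 0.04 + 0.08 = 0.19.
P(Reading=alarm) = 0.10 + 0.06 + 0.02 + 0.10 = 0.28.
P(Reading ∈ {normal, warn, alarm}) = 0.19 + 0.19 + 0.28 = 0.66; P(Sensor=S3, Reading ∈ {normal, warn, alarm}) = 0.08 + 0.05 + 0.06 = 0.19.
P(Sensor=S3 | Reading ∈ {normal, warn, alarm}) = 0.19/0.66 = 0.2879.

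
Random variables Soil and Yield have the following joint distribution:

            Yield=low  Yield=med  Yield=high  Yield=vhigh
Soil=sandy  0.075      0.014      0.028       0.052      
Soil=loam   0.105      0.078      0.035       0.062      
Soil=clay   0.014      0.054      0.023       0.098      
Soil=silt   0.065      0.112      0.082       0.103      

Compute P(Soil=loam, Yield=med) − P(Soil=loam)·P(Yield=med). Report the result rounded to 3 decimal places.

P(Soil=loam) = 0.105 + 0.078 + 0.035 + 0.062 = 0.280.
P(Yield=med) = 0.014 + 0.078 + 0.054 + 0.112 = 0.258.
P(Soil=loam, Yield=med) − P(Soil=loam)P(Yield=med) = 0.078 − 0.280×0.258 = 0.006.

0.006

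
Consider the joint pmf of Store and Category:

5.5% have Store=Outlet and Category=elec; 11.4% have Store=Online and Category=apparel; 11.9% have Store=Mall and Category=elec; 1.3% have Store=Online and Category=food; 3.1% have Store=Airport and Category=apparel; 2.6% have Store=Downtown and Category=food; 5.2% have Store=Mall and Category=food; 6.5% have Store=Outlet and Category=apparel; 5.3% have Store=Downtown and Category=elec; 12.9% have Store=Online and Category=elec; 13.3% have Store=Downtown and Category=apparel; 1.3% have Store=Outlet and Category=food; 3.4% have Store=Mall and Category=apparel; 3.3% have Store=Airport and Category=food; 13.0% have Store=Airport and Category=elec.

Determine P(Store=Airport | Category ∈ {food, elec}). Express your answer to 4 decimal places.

P(Category=food) = 0.026 + 0.052 + 0.033 + 0.013 + 0.013 = 0.137.
P(Category=elec) = 0.053 + 0.119 + 0.130 + 0.055 + 0.129 = 0.486.
P(Category ∈ {food, elec}) = 0.137 + 0.486 = 0.623; P(Store=Airport, Category ∈ {food, elec}) = 0.033 + 0.130 = 0.163.
P(Store=Airport | Category ∈ {food, elec}) = 0.163/0.623 = 0.2616.

0.2616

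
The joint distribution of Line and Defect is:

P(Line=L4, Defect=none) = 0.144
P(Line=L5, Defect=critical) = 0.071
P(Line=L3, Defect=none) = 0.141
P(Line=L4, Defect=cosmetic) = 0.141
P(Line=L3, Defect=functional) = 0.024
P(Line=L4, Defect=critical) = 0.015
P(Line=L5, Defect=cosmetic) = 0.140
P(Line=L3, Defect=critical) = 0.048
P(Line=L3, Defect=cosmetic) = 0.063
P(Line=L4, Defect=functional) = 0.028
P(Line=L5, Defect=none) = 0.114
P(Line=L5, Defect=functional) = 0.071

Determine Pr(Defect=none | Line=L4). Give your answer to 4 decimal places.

P(Line=L4) = 0.144 + 0.141 + 0.028 + 0.015 = 0.328.
P(Defect=none | Line=L4) = 0.144/0.328 = 0.4390.

0.4390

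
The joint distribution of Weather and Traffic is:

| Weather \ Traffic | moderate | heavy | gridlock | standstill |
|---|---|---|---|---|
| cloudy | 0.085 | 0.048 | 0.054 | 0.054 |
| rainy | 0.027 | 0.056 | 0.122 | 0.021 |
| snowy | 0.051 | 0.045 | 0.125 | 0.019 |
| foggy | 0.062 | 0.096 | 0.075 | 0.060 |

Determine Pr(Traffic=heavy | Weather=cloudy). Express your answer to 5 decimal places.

0.19917

P(Weather=cloudy) = 0.085 + 0.048 + 0.054 + 0.054 = 0.241.
P(Traffic=heavy | Weather=cloudy) = 0.048/0.241 = 0.19917.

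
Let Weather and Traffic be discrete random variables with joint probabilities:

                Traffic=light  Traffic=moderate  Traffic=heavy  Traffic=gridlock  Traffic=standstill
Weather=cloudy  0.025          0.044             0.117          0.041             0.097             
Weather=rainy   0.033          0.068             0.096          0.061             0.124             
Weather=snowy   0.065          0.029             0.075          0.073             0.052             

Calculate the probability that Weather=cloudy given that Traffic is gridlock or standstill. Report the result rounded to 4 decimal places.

P(Traffic=gridlock) = 0.041 + 0.061 + 0.073 = 0.175.
P(Traffic=standstill) = 0.097 + 0.124 + 0.052 = 0.273.
P(Traffic ∈ {gridlock, standstill}) = 0.175 + 0.273 = 0.448; P(Weather=cloudy, Traffic ∈ {gridlock, standstill}) = 0.041 + 0.097 = 0.138.
P(Weather=cloudy | Traffic ∈ {gridlock, standstill}) = 0.138/0.448 = 0.3080.

0.3080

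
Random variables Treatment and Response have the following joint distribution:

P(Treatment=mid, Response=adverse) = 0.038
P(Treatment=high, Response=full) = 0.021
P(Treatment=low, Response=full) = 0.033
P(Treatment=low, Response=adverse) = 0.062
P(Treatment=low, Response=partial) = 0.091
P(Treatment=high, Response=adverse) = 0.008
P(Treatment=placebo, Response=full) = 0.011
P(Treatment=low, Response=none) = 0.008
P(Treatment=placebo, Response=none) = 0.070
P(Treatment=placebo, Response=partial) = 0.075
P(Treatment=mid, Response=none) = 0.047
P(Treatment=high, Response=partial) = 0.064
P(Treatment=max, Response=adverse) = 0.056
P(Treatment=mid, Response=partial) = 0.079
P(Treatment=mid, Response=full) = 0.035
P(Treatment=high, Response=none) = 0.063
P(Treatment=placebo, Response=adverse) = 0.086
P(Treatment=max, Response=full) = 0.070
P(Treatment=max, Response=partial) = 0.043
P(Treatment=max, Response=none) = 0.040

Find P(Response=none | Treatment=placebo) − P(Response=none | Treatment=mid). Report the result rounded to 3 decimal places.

P(Treatment=placebo) = 0.070 + 0.075 + 0.011 + 0.086 = 0.242; P(Response=none | Treatment=placebo) = 0.070/0.242 = 0.2893.
P(Treatment=mid) = 0.047 + 0.079 + 0.035 + 0.038 = 0.199; P(Response=none | Treatment=mid) = 0.047/0.199 = 0.2362.
Difference = 0.053.

0.053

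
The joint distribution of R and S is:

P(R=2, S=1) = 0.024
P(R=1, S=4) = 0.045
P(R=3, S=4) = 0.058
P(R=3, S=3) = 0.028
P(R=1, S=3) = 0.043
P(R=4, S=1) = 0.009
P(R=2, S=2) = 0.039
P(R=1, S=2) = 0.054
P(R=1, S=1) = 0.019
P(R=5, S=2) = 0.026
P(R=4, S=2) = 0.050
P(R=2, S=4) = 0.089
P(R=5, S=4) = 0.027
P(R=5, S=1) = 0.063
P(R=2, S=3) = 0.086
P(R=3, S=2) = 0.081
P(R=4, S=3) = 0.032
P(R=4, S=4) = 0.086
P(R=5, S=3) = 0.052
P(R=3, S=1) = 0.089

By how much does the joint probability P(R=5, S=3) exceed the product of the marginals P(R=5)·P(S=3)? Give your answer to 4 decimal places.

P(R=5) = 0.063 + 0.026 + 0.052 + 0.027 = 0.168.
P(S=3) = 0.043 + 0.086 + 0.028 + 0.032 + 0.052 = 0.241.
P(R=5, S=3) − P(R=5)P(S=3) = 0.052 − 0.168×0.241 = 0.0115.

0.0115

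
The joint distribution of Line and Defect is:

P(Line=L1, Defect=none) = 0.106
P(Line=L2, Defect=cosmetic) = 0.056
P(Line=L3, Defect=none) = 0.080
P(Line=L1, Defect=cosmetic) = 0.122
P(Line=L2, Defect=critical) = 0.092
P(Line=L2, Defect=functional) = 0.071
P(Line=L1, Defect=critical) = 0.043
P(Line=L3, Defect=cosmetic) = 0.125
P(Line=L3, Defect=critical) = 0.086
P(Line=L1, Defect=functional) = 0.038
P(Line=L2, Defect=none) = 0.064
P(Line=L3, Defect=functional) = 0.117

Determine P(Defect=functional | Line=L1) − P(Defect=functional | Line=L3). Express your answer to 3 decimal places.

-0.164

P(Line=L1) = 0.106 + 0.122 + 0.038 + 0.043 = 0.309; P(Defect=functional | Line=L1) = 0.038/0.309 = 0.1230.
P(Line=L3) = 0.080 + 0.125 + 0.117 + 0.086 = 0.408; P(Defect=functional | Line=L3) = 0.117/0.408 = 0.2868.
Difference = -0.164.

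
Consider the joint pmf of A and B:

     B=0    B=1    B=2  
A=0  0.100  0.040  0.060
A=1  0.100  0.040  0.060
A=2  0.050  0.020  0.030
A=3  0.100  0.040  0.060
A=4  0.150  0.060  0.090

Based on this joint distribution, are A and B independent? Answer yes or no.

yes

Every cell satisfies P(A,B) = P(A)·P(B). For instance P(A=3) = 0.200, P(B=0) = 0.500, and 0.200×0.500 = 0.100 matches the joint entry. So A and B are independent.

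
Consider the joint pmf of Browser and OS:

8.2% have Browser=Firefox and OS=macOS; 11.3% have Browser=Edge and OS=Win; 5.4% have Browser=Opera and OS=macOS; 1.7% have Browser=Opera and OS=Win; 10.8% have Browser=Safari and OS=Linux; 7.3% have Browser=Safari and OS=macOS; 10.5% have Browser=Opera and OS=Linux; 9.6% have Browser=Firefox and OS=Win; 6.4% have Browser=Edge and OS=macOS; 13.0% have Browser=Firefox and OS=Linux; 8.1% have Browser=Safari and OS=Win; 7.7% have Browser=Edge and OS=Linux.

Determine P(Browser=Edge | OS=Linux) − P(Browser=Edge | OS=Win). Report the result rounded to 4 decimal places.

-0.1847

P(OS=Linux) = 0.130 + 0.108 + 0.077 + 0.105 = 0.420; P(Browser=Edge | OS=Linux) = 0.077/0.420 = 0.18333.
P(OS=Win) = 0.096 + 0.081 + 0.113 + 0.017 = 0.307; P(Browser=Edge | OS=Win) = 0.113/0.307 = 0.36808.
Difference = -0.1847.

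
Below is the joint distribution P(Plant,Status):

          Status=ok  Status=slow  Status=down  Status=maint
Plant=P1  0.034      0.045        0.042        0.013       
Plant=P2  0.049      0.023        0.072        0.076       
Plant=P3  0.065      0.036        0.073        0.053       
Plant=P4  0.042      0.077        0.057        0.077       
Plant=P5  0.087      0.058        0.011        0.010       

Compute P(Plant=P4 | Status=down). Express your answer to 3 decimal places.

0.224

P(Status=down) = 0.042 + 0.072 + 0.073 + 0.057 + 0.011 = 0.255.
P(Plant=P4 | Status=down) = 0.057/0.255 = 0.224.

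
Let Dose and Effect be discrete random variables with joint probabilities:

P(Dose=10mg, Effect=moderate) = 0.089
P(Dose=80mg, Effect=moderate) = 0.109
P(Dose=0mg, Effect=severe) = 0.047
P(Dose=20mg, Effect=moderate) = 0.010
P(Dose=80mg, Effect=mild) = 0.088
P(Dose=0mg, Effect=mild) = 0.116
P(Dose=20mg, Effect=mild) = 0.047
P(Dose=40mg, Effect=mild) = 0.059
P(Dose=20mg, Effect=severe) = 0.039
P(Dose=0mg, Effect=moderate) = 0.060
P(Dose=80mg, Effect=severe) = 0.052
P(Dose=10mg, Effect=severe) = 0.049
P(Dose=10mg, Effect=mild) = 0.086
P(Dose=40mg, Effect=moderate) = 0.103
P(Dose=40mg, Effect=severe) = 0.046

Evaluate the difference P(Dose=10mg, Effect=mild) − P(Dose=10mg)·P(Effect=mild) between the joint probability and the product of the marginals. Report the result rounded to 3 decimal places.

P(Dose=10mg) = 0.086 + 0.089 + 0.049 = 0.224.
P(Effect=mild) = 0.116 + 0.086 + 0.047 + 0.059 + 0.088 = 0.396.
P(Dose=10mg, Effect=mild) − P(Dose=10mg)P(Effect=mild) = 0.086 − 0.224×0.396 = -0.003.

-0.003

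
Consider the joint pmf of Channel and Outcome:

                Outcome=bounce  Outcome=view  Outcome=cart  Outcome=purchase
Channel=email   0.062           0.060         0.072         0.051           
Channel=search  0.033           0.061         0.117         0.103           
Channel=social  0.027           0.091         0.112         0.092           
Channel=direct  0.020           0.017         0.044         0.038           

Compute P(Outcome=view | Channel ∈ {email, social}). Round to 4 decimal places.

P(Channel=email) = 0.062 + 0.060 + 0.072 + 0.051 = 0.245.
P(Channel=social) = 0.027 + 0.091 + 0.112 + 0.092 = 0.322.
P(Channel ∈ {email, social}) = 0.245 + 0.322 = 0.567; P(Outcome=view, Channel ∈ {email, social}) = 0.060 + 0.091 = 0.151.
P(Outcome=view | Channel ∈ {email, social}) = 0.151/0.567 = 0.2663.

0.2663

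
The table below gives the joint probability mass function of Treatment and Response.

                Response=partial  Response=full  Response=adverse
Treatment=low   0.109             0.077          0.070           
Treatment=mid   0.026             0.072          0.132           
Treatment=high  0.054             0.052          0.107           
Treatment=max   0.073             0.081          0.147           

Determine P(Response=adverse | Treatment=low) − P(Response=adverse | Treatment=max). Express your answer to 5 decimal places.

P(Treatment=low) = 0.109 + 0.077 + 0.070 = 0.256; P(Response=adverse | Treatment=low) = 0.070/0.256 = 0.273438.
P(Treatment=max) = 0.073 + 0.081 + 0.147 = 0.301; P(Response=adverse | Treatment=max) = 0.147/0.301 = 0.488372.
Difference = -0.21493.

-0.21493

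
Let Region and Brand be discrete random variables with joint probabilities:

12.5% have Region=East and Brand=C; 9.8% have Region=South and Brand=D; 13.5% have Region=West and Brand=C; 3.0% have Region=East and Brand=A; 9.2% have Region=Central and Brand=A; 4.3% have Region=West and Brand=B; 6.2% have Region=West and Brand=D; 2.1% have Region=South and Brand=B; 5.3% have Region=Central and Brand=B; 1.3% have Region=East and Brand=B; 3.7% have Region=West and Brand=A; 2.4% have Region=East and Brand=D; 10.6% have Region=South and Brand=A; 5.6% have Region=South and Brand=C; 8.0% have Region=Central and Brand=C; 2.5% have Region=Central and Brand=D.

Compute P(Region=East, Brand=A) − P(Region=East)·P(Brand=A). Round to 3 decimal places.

P(Region=East) = 0.030 + 0.013 + 0.125 + 0.024 = 0.192.
P(Brand=A) = 0.106 + 0.030 + 0.037 + 0.092 = 0.265.
P(Region=East, Brand=A) − P(Region=East)P(Brand=A) = 0.030 − 0.192×0.265 = -0.021.

-0.021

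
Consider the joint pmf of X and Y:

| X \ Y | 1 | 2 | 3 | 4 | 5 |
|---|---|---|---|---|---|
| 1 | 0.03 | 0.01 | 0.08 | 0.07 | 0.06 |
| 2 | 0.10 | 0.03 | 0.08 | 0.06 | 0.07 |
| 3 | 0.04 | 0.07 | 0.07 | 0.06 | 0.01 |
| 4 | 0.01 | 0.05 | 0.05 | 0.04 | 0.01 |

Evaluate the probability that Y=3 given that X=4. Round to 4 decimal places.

0.3125

P(X=4) = 0.01 + 0.05 + 0.05 + 0.04 + 0.01 = 0.16.
P(Y=3 | X=4) = 0.05/0.16 = 0.3125.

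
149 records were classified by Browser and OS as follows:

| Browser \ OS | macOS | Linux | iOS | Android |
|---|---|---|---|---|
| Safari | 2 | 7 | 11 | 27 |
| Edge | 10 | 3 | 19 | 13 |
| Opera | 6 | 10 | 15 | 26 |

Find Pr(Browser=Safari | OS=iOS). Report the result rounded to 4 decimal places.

0.2444

Total with OS=iOS: 11 + 19 + 15 = 45.
P(Browser=Safari | OS=iOS) = 11/45 = 0.2444.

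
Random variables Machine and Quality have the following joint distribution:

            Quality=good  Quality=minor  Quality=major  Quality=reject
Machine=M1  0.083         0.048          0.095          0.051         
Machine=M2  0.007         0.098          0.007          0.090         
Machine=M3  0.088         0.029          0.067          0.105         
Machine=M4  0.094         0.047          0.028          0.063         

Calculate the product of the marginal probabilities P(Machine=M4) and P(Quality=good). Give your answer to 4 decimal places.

0.0631

P(Machine=M4) = 0.094 + 0.047 + 0.028 + 0.063 = 0.232.
P(Quality=good) = 0.083 + 0.007 + 0.088 + 0.094 = 0.272.
Product: 0.232 × 0.272 = 0.0631.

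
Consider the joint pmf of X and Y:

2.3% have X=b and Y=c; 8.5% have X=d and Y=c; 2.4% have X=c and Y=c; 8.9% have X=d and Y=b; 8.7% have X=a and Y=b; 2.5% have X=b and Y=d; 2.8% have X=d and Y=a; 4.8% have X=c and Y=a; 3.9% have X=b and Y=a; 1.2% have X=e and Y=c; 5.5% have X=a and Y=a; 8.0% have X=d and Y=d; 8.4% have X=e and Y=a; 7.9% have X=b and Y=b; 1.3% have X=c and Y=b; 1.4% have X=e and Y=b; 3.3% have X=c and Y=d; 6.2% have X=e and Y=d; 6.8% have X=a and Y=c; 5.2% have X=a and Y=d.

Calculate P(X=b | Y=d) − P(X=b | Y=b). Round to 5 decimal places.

-0.18094

P(Y=d) = 0.052 + 0.025 + 0.033 + 0.080 + 0.062 = 0.252; P(X=b | Y=d) = 0.025/0.252 = 0.099206.
P(Y=b) = 0.087 + 0.079 + 0.013 + 0.089 + 0.014 = 0.282; P(X=b | Y=b) = 0.079/0.282 = 0.280142.
Difference = -0.18094.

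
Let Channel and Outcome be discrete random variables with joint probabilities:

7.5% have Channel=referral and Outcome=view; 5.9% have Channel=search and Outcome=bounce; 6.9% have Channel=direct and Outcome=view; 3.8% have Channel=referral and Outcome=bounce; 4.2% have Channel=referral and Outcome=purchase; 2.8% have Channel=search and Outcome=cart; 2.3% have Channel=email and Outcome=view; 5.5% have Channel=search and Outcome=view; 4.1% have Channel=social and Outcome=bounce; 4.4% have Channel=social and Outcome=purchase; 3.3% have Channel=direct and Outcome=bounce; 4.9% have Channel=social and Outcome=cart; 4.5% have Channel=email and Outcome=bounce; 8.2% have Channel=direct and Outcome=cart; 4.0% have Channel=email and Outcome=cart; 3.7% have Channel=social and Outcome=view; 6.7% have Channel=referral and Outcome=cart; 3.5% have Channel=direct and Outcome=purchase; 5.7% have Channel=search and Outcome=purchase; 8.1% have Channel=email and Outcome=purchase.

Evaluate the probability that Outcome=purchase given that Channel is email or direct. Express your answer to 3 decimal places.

0.284

P(Channel=email) = 0.045 + 0.023 + 0.040 + 0.081 = 0.189.
P(Channel=direct) = 0.033 + 0.069 + 0.082 + 0.035 = 0.219.
P(Channel ∈ {email, direct}) = 0.189 + 0.219 = 0.408; P(Outcome=purchase, Channel ∈ {email, direct}) = 0.081 + 0.035 = 0.116.
P(Outcome=purchase | Channel ∈ {email, direct}) = 0.116/0.408 = 0.284.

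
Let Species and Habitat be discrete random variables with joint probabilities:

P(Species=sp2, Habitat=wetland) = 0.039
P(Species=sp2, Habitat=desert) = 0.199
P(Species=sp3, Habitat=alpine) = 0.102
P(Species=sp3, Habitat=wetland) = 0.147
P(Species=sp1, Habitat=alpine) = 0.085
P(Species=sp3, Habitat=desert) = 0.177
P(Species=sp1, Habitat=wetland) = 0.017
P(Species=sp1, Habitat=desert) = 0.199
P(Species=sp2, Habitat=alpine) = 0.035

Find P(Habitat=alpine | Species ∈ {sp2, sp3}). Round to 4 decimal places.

P(Species=sp2) = 0.039 + 0.199 + 0.035 = 0.273.
P(Species=sp3) = 0.147 + 0.177 + 0.102 = 0.426.
P(Species ∈ {sp2, sp3}) = 0.273 + 0.426 = 0.699; P(Habitat=alpine, Species ∈ {sp2, sp3}) = 0.035 + 0.102 = 0.137.
P(Habitat=alpine | Species ∈ {sp2, sp3}) = 0.137/0.699 = 0.1960.

0.1960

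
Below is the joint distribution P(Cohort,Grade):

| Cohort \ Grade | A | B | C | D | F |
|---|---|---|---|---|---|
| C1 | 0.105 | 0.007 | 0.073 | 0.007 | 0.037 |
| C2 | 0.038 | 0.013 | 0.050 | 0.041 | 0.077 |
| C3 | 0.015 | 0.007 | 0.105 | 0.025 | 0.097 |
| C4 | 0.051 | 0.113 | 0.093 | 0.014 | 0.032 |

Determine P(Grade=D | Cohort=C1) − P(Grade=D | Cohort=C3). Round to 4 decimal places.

-0.0698

P(Cohort=C1) = 0.105 + 0.007 + 0.073 + 0.007 + 0.037 = 0.229; P(Grade=D | Cohort=C1) = 0.007/0.229 = 0.03057.
P(Cohort=C3) = 0.015 + 0.007 + 0.105 + 0.025 + 0.097 = 0.249; P(Grade=D | Cohort=C3) = 0.025/0.249 = 0.10040.
Difference = -0.0698.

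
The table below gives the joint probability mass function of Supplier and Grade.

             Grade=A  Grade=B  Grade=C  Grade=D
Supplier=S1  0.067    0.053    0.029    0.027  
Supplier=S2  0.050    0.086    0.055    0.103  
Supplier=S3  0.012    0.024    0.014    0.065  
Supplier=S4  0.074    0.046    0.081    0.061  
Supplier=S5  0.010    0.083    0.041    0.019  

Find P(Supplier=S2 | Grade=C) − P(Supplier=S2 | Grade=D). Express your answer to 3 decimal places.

-0.125

P(Grade=C) = 0.029 + 0.055 + 0.014 + 0.081 + 0.041 = 0.220; P(Supplier=S2 | Grade=C) = 0.055/0.220 = 0.2500.
P(Grade=D) = 0.027 + 0.103 + 0.065 + 0.061 + 0.019 = 0.275; P(Supplier=S2 | Grade=D) = 0.103/0.275 = 0.3745.
Difference = -0.125.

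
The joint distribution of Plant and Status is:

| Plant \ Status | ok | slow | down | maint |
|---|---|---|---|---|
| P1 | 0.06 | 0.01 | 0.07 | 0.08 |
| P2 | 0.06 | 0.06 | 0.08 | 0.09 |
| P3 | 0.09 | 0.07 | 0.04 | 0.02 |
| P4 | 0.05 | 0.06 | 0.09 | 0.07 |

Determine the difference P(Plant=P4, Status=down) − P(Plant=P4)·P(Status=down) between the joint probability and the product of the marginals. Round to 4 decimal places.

P(Plant=P4) = 0.05 + 0.06 + 0.09 + 0.07 = 0.27.
P(Status=down) = 0.07 + 0.08 + 0.04 + 0.09 = 0.28.
P(Plant=P4, Status=down) − P(Plant=P4)P(Status=down) = 0.09 − 0.27×0.28 = 0.0144.

0.0144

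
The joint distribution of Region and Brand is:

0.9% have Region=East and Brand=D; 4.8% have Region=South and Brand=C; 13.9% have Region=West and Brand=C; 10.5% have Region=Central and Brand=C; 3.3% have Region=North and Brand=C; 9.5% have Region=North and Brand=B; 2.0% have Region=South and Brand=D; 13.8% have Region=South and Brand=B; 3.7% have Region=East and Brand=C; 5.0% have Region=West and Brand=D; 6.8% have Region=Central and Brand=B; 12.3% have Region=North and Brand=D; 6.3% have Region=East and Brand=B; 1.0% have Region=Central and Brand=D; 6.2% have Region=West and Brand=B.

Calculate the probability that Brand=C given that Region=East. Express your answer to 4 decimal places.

P(Region=East) = 0.063 + 0.037 + 0.009 = 0.109.
P(Brand=C | Region=East) = 0.037/0.109 = 0.3394.

0.3394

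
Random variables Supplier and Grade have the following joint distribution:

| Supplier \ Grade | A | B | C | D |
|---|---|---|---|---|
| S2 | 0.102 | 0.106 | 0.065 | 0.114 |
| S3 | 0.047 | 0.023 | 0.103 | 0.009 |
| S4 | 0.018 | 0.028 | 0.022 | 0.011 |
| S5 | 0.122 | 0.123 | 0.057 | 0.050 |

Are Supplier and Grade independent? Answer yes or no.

P(Supplier=S3) = 0.182 and P(Grade=C) = 0.247, so their product is 0.04495, but P(Supplier=S3, Grade=C) = 0.103. Since these differ, Supplier and Grade are not independent.

no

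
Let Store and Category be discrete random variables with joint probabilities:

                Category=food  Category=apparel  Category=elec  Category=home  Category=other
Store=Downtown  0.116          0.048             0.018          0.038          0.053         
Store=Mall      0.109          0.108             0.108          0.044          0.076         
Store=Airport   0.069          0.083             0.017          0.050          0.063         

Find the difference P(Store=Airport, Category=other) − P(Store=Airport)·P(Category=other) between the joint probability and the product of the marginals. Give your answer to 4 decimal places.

0.0089

P(Store=Airport) = 0.069 + 0.083 + 0.017 + 0.050 + 0.063 = 0.282.
P(Category=other) = 0.053 + 0.076 + 0.063 = 0.192.
P(Store=Airport, Category=other) − P(Store=Airport)P(Category=other) = 0.063 − 0.282×0.192 = 0.0089.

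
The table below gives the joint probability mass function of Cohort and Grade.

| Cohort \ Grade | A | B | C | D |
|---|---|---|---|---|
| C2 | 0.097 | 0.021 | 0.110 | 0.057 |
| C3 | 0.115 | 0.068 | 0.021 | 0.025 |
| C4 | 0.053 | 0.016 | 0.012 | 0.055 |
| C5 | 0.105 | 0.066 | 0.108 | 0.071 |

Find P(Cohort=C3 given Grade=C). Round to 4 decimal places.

P(Grade=C) = 0.110 + 0.021 + 0.012 + 0.108 = 0.251.
P(Cohort=C3 | Grade=C) = 0.021/0.251 = 0.0837.

0.0837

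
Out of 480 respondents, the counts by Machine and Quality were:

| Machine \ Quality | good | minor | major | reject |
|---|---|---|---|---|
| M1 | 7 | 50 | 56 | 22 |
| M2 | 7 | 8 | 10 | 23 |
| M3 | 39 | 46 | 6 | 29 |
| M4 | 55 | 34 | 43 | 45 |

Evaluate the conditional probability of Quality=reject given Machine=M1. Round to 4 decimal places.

Total with Machine=M1: 7 + 50 + 56 + 22 = 135.
P(Quality=reject | Machine=M1) = 22/135 = 0.1630.

0.1630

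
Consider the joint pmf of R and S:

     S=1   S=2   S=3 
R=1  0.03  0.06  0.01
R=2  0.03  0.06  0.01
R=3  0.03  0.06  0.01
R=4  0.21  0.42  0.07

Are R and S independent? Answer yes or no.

Every cell satisfies P(R,S) = P(R)·P(S). For instance P(R=3) = 0.10, P(S=3) = 0.10, and 0.10×0.10 = 0.01 matches the joint entry. So R and S are independent.

yes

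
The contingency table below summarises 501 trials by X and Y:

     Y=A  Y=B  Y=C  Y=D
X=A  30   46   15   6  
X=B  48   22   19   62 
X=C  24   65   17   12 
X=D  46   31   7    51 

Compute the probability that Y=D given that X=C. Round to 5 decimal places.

0.10169

Total with X=C: 24 + 65 + 17 + 12 = 118.
P(Y=D | X=C) = 12/118 = 0.10169.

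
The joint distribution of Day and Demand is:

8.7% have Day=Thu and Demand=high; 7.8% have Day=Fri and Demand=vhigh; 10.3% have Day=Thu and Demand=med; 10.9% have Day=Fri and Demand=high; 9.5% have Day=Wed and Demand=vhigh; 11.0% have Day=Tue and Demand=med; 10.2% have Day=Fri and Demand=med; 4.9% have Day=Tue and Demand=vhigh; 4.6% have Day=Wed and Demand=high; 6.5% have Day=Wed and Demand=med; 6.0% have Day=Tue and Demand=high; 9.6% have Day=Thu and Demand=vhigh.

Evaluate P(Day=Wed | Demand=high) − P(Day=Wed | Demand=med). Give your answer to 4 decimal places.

P(Demand=high) = 0.060 + 0.046 + 0.087 + 0.109 = 0.302; P(Day=Wed | Demand=high) = 0.046/0.302 = 0.15232.
P(Demand=med) = 0.110 + 0.065 + 0.103 + 0.102 = 0.380; P(Day=Wed | Demand=med) = 0.065/0.380 = 0.17105.
Difference = -0.0187.

-0.0187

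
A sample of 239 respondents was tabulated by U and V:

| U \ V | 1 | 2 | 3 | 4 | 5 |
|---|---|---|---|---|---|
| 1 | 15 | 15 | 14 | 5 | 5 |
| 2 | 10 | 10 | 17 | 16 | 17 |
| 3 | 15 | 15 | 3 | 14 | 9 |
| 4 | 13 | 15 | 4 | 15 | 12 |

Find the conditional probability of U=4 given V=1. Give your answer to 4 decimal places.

0.2453

Total with V=1: 15 + 10 + 15 + 13 = 53.
P(U=4 | V=1) = 13/53 = 0.2453.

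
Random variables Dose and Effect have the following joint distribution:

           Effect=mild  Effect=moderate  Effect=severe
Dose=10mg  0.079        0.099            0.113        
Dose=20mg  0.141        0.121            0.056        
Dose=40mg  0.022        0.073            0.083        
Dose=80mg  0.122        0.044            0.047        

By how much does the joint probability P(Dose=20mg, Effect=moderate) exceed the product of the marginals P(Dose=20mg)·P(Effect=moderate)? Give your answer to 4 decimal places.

0.0138

P(Dose=20mg) = 0.141 + 0.121 + 0.056 = 0.318.
P(Effect=moderate) = 0.099 + 0.121 + 0.073 + 0.044 = 0.337.
P(Dose=20mg, Effect=moderate) − P(Dose=20mg)P(Effect=moderate) = 0.121 − 0.318×0.337 = 0.0138.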